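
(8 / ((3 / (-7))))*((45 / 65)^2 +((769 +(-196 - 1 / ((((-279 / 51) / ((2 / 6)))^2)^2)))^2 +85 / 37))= -4221074114049923362849657100144 / 688720974940100627547399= -6128859.53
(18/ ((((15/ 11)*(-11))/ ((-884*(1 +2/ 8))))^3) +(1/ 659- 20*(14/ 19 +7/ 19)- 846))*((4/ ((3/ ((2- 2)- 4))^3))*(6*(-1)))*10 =1383768363934720/ 338067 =4093177872.83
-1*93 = -93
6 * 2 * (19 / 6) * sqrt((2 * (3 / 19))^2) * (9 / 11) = 108 / 11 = 9.82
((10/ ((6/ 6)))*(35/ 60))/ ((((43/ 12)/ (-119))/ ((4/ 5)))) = -6664/ 43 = -154.98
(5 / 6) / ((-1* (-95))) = 1 / 114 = 0.01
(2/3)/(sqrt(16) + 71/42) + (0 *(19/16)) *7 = 28/239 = 0.12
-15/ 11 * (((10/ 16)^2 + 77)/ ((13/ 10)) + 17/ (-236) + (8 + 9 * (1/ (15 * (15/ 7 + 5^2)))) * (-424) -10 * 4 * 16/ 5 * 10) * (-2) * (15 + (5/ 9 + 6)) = -402058399247/ 1479720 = -271712.49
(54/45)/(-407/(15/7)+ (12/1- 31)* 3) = -0.00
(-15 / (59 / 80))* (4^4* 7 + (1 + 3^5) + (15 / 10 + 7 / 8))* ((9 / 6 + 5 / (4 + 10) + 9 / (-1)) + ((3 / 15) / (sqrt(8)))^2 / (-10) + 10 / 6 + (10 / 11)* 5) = 7015776917 / 181720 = 38607.62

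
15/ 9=5/ 3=1.67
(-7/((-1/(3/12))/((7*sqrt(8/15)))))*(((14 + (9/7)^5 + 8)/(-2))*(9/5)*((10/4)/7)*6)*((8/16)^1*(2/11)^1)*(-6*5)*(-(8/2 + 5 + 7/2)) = -289442025*sqrt(30)/105644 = -15006.43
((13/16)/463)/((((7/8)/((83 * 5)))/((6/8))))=16185/25928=0.62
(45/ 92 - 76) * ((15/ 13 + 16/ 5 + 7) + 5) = -7384661/ 5980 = -1234.89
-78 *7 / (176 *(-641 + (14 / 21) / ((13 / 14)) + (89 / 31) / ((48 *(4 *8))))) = 21123648 / 4359724105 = 0.00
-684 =-684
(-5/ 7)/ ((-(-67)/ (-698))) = 3490/ 469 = 7.44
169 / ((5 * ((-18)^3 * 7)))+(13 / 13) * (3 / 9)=67871 / 204120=0.33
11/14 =0.79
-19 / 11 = -1.73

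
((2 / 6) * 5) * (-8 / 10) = -4 / 3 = -1.33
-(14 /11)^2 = -196 /121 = -1.62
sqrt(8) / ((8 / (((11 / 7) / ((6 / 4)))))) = 0.37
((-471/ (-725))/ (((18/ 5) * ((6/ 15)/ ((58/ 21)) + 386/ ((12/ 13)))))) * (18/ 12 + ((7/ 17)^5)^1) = 674030045/ 1033459955734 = 0.00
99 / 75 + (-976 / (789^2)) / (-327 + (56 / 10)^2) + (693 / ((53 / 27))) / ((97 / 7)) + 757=463498564413530633 / 591350299681275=783.80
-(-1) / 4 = 1 / 4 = 0.25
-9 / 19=-0.47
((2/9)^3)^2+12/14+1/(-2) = 2658101/7440174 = 0.36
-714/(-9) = 238/3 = 79.33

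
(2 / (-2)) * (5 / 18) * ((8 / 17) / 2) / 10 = -1 / 153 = -0.01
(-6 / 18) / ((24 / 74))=-37 / 36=-1.03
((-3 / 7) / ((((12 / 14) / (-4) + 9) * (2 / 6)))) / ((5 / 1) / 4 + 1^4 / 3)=-72 / 779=-0.09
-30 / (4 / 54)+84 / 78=-5251 / 13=-403.92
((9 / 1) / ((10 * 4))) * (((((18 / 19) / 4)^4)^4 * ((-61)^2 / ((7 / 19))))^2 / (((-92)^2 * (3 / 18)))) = 1283640485941152936533362983088847318667 / 8210500279534194832029059226454807751919642692676485120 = 0.00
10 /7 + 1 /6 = 67 /42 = 1.60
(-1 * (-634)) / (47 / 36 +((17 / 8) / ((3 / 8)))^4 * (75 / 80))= 273888 / 418169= 0.65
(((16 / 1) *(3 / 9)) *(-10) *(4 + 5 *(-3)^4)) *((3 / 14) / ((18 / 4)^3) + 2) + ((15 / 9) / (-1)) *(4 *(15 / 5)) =-222990700 / 5103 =-43697.96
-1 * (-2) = 2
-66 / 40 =-33 / 20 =-1.65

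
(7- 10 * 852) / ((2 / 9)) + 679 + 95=-37534.50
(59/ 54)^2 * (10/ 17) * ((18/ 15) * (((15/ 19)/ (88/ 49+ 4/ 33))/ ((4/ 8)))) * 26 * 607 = 14805559769/ 1351755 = 10952.84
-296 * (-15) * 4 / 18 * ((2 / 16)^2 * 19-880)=-3471895 / 4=-867973.75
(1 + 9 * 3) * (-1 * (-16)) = 448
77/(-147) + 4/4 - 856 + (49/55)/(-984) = -108035661/126280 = -855.52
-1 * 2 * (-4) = 8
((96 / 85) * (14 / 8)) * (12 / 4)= 504 / 85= 5.93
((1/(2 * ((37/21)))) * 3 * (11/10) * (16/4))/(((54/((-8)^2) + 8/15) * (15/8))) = 177408/122285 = 1.45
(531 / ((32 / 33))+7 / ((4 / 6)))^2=318943881 / 1024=311468.63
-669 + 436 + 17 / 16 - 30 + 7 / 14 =-4183 / 16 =-261.44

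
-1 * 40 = -40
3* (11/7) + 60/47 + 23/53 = 112030/17437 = 6.42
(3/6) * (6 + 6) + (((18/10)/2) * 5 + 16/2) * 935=23387/2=11693.50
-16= -16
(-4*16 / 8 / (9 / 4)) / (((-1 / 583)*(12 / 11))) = 1900.15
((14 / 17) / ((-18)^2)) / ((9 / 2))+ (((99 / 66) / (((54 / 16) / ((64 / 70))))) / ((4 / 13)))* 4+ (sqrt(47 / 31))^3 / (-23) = 5.20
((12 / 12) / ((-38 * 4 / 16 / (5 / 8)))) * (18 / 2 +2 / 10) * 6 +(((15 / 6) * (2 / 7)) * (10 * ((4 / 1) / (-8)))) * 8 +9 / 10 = -41633 / 1330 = -31.30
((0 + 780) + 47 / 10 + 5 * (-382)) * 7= -78771 / 10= -7877.10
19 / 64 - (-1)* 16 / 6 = 2.96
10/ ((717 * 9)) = 10/ 6453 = 0.00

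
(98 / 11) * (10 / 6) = 490 / 33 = 14.85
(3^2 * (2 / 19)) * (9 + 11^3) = 24120 / 19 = 1269.47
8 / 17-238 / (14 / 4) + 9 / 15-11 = -6624 / 85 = -77.93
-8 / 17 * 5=-40 / 17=-2.35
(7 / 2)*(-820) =-2870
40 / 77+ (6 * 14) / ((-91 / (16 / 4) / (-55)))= 203800 / 1001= 203.60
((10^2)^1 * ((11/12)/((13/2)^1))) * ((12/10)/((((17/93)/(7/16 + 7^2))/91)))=28321755/68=416496.40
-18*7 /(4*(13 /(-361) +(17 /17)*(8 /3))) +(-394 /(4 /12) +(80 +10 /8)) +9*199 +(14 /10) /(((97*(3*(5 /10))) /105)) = 107270145 /157916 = 679.29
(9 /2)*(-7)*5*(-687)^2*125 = -18583779375 /2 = -9291889687.50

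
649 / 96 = 6.76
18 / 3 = 6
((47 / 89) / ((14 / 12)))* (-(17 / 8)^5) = -200199837 / 10207232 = -19.61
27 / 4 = 6.75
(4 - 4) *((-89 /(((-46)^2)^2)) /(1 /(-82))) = 0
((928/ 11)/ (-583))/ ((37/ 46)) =-42688/ 237281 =-0.18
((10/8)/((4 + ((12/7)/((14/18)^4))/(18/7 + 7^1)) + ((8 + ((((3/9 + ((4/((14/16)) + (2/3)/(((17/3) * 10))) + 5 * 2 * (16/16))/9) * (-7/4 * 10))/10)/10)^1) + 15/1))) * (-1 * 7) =-21536069625/66817262023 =-0.32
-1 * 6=-6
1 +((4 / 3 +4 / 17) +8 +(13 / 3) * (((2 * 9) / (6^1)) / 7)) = 12.43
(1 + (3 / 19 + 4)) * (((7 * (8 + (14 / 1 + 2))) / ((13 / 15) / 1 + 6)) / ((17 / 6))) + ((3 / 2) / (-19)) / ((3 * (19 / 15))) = 56280615 / 1264222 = 44.52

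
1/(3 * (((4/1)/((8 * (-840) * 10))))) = -5600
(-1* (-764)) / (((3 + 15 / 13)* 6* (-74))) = -2483 / 5994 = -0.41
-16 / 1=-16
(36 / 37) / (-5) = -36 / 185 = -0.19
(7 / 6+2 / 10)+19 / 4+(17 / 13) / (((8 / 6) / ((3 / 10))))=10001 / 1560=6.41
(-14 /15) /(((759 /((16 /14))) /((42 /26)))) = -0.00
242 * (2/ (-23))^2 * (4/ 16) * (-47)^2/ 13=534578/ 6877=77.73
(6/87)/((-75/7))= -14/2175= -0.01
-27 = -27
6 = 6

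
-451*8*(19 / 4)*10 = -171380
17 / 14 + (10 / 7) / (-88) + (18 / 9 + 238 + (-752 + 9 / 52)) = -1022279 / 2002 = -510.63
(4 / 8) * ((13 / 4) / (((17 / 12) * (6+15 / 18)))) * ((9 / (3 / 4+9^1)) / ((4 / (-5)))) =-0.19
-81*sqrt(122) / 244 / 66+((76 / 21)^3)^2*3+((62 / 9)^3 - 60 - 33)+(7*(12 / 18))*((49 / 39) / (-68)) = 264384594965207 / 37908625482 - 27*sqrt(122) / 5368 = 6974.20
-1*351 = -351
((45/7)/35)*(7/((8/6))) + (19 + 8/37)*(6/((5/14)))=1677267/5180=323.80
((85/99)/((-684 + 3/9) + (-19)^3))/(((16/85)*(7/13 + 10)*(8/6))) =-93925/2182425344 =-0.00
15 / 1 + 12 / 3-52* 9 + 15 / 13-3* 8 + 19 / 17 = -104031 / 221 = -470.73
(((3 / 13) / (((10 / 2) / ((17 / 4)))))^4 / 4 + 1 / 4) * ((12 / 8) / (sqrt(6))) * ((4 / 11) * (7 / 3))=32035676407 * sqrt(6) / 603208320000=0.13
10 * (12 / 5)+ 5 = 29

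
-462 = -462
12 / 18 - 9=-25 / 3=-8.33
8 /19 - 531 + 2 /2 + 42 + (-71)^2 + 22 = 4575.42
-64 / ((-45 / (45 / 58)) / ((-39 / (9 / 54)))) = -7488 / 29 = -258.21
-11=-11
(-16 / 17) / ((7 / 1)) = -16 / 119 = -0.13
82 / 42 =41 / 21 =1.95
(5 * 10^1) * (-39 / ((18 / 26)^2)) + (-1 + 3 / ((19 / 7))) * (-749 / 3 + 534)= -2071796 / 513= -4038.59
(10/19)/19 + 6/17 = 2336/6137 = 0.38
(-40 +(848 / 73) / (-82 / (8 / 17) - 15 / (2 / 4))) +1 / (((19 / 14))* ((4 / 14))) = -2235221 / 59641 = -37.48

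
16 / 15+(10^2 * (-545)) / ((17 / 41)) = -33517228 / 255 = -131440.11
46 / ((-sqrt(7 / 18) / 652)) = -48094.20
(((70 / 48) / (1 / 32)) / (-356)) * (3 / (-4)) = 35 / 356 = 0.10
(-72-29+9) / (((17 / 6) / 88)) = -48576 / 17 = -2857.41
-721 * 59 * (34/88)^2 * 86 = -528632153/968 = -546107.60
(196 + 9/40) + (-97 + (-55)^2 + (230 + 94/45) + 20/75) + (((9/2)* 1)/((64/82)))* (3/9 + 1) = 2422273/720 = 3364.27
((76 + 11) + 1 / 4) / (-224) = -349 / 896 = -0.39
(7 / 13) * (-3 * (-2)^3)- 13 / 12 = 1847 / 156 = 11.84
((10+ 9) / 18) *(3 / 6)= 19 / 36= 0.53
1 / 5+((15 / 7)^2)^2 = 255526 / 12005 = 21.28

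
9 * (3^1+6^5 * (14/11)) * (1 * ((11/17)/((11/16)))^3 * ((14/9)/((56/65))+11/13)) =8140268544/41327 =196972.16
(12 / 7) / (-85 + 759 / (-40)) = -480 / 29113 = -0.02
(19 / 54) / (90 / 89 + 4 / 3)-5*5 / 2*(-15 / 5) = 424241 / 11268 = 37.65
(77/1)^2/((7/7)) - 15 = 5914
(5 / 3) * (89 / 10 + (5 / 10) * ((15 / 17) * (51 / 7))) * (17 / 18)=3604 / 189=19.07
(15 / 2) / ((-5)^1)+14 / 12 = -1 / 3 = -0.33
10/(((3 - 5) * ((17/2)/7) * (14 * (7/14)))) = -0.59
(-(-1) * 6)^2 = 36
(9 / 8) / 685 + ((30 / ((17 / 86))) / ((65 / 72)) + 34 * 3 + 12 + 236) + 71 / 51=1887476887 / 3633240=519.50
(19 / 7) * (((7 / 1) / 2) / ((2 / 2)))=19 / 2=9.50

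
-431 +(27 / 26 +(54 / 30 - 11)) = -57091 / 130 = -439.16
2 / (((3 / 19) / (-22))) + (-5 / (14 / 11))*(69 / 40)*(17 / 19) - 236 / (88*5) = -100162763 / 351120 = -285.27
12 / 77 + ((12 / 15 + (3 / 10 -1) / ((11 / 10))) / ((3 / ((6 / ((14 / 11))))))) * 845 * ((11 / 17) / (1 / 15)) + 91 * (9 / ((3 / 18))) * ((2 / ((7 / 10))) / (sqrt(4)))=11949999 / 1309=9129.11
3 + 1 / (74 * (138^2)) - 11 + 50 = 59188753 / 1409256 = 42.00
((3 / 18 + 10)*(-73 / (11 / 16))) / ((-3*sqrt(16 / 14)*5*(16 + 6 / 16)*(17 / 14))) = 997472*sqrt(14) / 1102365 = 3.39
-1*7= -7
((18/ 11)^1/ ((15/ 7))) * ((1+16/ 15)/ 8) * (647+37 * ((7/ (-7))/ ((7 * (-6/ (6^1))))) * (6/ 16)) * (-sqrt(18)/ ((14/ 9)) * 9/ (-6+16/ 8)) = 273771819 * sqrt(2)/ 492800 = 785.66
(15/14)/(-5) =-3/14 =-0.21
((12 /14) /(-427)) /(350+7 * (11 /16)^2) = -512 /90115361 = -0.00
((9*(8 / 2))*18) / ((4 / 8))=1296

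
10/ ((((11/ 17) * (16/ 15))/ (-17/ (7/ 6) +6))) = -19125/ 154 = -124.19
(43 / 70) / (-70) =-43 / 4900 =-0.01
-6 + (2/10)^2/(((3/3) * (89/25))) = -533/89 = -5.99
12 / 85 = 0.14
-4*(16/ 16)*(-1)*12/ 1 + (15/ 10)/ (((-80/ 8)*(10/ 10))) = 957/ 20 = 47.85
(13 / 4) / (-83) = -13 / 332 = -0.04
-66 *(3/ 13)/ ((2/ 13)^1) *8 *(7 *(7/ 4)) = -9702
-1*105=-105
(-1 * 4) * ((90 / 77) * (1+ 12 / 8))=-900 / 77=-11.69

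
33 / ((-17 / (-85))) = 165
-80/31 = -2.58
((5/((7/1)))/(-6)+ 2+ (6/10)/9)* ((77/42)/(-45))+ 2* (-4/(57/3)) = -0.50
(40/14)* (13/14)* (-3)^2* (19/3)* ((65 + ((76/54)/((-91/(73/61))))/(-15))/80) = 2776524131/22596840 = 122.87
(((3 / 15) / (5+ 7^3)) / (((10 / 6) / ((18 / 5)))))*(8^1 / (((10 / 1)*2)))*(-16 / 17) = -144 / 308125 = -0.00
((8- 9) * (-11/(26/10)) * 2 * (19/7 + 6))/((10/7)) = 671/13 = 51.62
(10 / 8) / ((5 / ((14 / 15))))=7 / 30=0.23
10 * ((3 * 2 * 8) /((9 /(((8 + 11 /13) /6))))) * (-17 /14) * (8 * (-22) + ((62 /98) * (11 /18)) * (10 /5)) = 6042905000 /361179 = 16731.05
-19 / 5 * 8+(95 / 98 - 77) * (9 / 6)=-141557 / 980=-144.45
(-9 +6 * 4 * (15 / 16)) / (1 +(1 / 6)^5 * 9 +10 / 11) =7.07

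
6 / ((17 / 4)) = 24 / 17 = 1.41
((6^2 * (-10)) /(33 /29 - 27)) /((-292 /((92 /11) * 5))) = -8004 /4015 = -1.99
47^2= 2209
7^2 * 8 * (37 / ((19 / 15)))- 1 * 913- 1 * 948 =182201 / 19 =9589.53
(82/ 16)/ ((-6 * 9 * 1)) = -41/ 432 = -0.09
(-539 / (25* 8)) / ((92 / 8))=-539 / 2300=-0.23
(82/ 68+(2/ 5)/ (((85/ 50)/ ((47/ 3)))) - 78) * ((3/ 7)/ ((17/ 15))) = -111855/ 4046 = -27.65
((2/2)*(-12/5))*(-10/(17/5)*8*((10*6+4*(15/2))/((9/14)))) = 134400/17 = 7905.88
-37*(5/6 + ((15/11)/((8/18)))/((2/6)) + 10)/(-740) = 529/528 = 1.00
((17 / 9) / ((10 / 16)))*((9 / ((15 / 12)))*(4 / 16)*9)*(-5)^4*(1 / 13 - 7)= -211846.15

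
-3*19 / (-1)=57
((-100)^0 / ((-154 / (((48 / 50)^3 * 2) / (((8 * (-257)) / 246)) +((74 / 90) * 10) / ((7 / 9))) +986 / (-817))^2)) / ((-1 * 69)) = -0.00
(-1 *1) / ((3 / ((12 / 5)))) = -4 / 5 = -0.80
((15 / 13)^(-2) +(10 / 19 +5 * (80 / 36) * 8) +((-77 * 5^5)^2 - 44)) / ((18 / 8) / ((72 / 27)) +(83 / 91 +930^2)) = 80087820376357248 / 1196332108675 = 66944.47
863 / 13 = 66.38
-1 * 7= -7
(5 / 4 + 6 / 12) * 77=539 / 4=134.75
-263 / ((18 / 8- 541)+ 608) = -1052 / 277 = -3.80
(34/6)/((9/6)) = 34/9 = 3.78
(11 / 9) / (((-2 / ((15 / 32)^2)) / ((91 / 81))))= -25025 / 165888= -0.15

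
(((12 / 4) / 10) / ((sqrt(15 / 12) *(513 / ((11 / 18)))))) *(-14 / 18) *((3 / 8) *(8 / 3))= -0.00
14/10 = 7/5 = 1.40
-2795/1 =-2795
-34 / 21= -1.62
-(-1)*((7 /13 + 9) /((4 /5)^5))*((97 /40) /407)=0.17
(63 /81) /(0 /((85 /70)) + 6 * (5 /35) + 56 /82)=2009 /3978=0.51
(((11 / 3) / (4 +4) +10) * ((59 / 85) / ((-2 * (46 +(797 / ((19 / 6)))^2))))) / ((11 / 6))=-5346049 / 171173292400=-0.00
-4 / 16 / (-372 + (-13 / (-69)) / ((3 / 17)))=207 / 307132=0.00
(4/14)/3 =2/21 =0.10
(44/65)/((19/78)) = 264/95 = 2.78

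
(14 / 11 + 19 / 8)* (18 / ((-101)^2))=0.01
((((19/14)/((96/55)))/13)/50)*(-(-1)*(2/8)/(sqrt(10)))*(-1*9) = -627*sqrt(10)/2329600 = -0.00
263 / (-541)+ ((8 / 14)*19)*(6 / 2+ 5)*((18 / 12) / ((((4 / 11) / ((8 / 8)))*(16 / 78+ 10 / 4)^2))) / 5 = 7845125747 / 843005135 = 9.31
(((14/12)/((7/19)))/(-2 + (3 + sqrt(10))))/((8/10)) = -95/216 + 95 *sqrt(10)/216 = 0.95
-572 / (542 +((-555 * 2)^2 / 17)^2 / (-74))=82654 / 10257154181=0.00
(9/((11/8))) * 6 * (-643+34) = -263088/11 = -23917.09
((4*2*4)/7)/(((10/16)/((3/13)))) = 768/455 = 1.69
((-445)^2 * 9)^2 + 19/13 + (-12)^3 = 41292237335680/13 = 3176325948898.46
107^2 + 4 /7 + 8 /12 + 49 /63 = 721414 /63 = 11451.02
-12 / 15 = -4 / 5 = -0.80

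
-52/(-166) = 26/83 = 0.31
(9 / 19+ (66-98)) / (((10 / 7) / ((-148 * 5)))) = 310282 / 19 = 16330.63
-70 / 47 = -1.49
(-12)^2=144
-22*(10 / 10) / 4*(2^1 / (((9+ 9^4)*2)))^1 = -11 / 13140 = -0.00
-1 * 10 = -10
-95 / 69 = -1.38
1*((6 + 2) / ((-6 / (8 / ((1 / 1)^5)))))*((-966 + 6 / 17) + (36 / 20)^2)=10265.68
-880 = -880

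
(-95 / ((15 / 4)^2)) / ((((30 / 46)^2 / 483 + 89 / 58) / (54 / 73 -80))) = 8688835089088 / 24914724435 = 348.74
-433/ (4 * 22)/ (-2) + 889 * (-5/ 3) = -781021/ 528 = -1479.21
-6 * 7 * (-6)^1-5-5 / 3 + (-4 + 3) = 733 / 3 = 244.33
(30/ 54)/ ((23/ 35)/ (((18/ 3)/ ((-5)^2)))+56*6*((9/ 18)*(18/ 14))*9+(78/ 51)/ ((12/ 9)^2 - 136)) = 71876/ 251861271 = 0.00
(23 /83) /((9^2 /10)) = 230 /6723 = 0.03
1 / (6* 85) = 1 / 510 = 0.00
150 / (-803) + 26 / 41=0.45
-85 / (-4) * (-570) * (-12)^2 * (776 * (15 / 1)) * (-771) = 15653218248000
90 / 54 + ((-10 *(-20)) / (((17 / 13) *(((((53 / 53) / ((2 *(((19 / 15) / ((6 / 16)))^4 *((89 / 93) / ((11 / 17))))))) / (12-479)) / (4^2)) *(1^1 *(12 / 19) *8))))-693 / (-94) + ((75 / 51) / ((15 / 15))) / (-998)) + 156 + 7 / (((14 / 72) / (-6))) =-17478966834735230877233 / 200703182850225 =-87088637.99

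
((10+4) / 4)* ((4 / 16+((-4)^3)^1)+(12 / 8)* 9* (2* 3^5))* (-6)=-545769 / 4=-136442.25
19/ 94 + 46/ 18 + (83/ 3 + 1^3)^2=232519/ 282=824.54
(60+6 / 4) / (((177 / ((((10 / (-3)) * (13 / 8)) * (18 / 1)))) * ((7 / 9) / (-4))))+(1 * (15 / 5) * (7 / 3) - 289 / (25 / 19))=-396633 / 10325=-38.41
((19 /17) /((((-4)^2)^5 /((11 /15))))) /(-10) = -209 /2673868800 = -0.00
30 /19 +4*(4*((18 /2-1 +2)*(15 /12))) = 3830 /19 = 201.58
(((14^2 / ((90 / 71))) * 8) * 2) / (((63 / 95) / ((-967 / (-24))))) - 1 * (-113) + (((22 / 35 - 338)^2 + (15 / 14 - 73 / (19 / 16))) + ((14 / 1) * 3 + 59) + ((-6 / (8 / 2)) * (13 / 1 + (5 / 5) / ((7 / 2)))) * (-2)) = 2989937566351 / 11311650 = 264323.73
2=2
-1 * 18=-18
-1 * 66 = -66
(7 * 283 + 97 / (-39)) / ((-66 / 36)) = -154324 / 143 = -1079.19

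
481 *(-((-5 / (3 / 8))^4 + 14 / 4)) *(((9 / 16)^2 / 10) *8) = -2462992727 / 640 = -3848426.14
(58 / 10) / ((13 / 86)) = 2494 / 65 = 38.37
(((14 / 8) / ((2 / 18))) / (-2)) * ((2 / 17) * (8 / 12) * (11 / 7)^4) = -43923 / 11662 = -3.77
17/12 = 1.42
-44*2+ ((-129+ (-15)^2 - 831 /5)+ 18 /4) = -153.70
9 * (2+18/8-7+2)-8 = -59/4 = -14.75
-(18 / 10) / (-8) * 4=9 / 10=0.90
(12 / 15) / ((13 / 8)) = 32 / 65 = 0.49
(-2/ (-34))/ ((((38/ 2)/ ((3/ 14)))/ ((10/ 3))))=5/ 2261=0.00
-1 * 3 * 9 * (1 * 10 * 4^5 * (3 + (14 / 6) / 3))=-1044480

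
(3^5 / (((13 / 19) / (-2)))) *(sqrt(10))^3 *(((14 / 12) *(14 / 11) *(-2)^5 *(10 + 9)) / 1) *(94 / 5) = 17239557888 *sqrt(10) / 143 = 381232648.81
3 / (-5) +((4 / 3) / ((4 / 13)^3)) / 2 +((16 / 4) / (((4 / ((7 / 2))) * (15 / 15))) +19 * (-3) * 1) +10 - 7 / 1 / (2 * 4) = -10603 / 480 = -22.09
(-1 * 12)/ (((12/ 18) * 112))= -9/ 56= -0.16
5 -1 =4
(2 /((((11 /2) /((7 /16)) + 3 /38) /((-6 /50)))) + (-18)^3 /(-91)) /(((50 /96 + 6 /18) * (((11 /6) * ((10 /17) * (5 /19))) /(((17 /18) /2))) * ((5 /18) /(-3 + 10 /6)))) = -258545323787904 /431571765625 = -599.08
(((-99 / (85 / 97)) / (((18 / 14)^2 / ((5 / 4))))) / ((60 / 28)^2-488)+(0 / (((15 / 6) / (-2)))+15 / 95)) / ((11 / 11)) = 92164805 / 275432436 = 0.33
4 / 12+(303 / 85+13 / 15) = 4.76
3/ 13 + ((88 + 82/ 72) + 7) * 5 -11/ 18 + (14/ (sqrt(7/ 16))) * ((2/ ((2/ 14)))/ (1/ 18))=74929/ 156 + 2016 * sqrt(7)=5814.15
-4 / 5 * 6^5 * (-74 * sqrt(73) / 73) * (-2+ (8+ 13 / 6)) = 18797184 * sqrt(73) / 365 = 440008.80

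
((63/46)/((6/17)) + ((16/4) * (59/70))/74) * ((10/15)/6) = 467743/1072260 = 0.44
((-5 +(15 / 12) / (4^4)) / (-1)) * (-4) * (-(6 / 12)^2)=5115 / 1024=5.00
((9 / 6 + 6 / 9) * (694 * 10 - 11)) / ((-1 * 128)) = -90077 / 768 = -117.29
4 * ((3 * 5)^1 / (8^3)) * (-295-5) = -1125 / 32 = -35.16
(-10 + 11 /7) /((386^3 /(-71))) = 0.00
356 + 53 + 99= 508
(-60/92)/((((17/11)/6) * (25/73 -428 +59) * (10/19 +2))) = 228855/84180736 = 0.00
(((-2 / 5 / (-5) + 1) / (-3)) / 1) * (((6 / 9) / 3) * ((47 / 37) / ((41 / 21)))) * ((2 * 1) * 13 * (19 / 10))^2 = -120431766 / 948125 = -127.02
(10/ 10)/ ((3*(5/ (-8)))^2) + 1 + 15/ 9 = 664/ 225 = 2.95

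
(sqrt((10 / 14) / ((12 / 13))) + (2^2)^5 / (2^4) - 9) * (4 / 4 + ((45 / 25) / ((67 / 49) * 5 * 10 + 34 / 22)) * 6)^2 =584140561 * sqrt(1365) / 18407517450 + 6425546171 / 87654845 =74.48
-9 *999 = -8991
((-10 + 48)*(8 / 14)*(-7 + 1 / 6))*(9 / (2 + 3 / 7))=-9348 / 17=-549.88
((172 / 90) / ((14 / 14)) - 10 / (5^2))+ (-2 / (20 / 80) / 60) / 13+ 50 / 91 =8396 / 4095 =2.05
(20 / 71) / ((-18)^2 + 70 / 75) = 150 / 173027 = 0.00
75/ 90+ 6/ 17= 121/ 102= 1.19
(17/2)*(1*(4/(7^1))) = 34/7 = 4.86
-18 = -18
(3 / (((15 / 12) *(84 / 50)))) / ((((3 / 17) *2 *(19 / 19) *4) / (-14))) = -85 / 6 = -14.17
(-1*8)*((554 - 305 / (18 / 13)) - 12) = -23164 / 9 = -2573.78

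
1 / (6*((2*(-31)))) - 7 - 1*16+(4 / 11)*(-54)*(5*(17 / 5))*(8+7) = -20583887 / 4092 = -5030.28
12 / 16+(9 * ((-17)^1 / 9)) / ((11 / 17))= -1123 / 44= -25.52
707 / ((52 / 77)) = 54439 / 52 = 1046.90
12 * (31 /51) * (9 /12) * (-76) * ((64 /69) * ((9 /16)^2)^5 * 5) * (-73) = 749606344448985 /1679332212736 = 446.37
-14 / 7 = -2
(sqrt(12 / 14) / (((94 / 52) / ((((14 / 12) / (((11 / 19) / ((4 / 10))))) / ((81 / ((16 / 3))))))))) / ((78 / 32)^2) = 155648*sqrt(42) / 220482405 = 0.00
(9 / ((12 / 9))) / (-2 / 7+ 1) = 189 / 20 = 9.45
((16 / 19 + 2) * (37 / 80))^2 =998001 / 577600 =1.73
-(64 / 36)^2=-256 / 81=-3.16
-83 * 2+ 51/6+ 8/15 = -4709/30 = -156.97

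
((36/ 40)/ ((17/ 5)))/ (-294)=-3/ 3332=-0.00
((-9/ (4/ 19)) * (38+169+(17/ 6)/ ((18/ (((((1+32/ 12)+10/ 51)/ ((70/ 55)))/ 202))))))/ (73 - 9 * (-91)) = -9.92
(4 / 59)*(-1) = -4 / 59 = -0.07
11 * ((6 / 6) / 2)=5.50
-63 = -63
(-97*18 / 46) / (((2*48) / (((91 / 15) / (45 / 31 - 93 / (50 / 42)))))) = 1368185 / 43731648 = 0.03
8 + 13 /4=45 /4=11.25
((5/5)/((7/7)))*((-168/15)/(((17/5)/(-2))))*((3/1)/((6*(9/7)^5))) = 941192/1003833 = 0.94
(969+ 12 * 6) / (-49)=-21.24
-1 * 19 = -19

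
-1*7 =-7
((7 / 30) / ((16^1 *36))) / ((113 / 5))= 7 / 390528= 0.00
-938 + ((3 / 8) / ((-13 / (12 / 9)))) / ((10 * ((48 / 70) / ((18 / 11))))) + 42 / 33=-2143253 / 2288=-936.74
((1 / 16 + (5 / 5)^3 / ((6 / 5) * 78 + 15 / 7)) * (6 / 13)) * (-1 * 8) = -3911 / 14521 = -0.27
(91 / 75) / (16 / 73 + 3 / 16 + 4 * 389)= 106288 / 136341225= 0.00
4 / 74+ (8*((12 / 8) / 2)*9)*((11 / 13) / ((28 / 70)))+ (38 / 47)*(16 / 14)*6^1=18962803 / 158249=119.83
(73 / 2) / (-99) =-73 / 198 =-0.37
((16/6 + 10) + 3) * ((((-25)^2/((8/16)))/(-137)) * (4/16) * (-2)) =29375/411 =71.47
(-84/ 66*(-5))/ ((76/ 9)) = 315/ 418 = 0.75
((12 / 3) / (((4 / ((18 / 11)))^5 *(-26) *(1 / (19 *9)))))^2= 101957062669641 / 1122156737937664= 0.09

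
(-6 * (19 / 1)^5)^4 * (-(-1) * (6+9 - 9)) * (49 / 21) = 682032478413713865460244024544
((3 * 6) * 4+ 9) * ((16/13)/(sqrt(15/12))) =2592 * sqrt(5)/65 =89.17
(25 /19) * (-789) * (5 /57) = -32875 /361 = -91.07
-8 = -8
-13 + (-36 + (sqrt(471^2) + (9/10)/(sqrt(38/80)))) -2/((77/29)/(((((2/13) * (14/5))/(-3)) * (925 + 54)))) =9 * sqrt(190)/95 + 102938/195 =529.19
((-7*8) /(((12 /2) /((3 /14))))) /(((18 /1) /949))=-949 /9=-105.44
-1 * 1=-1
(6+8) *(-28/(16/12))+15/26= -7629/26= -293.42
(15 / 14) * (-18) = -135 / 7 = -19.29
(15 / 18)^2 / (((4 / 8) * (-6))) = -25 / 108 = -0.23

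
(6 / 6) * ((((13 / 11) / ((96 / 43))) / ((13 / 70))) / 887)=1505 / 468336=0.00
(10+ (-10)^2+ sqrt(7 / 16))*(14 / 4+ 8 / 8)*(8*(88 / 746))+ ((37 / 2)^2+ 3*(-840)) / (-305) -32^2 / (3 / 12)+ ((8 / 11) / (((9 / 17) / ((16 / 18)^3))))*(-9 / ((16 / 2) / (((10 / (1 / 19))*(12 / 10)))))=-4706405352701 / 1216375380+ 396*sqrt(7) / 373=-3866.40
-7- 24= -31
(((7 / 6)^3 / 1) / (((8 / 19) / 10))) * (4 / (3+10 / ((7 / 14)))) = 32585 / 4968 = 6.56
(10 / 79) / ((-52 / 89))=-445 / 2054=-0.22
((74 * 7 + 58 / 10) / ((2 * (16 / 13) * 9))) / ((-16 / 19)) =-71877 / 2560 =-28.08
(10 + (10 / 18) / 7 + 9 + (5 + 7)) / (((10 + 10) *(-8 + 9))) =979 / 630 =1.55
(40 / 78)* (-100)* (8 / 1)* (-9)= 48000 / 13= 3692.31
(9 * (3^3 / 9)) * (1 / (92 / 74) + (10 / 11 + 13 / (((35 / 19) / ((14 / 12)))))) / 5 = 339732 / 6325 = 53.71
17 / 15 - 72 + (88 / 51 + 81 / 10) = -10377 / 170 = -61.04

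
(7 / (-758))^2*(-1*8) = -98 / 143641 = -0.00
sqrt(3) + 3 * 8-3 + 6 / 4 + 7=sqrt(3) + 59 / 2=31.23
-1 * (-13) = 13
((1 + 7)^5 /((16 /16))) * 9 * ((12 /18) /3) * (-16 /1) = -1048576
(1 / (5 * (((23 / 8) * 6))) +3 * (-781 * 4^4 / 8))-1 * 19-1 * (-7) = -25870856 / 345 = -74987.99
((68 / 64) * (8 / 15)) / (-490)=-17 / 14700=-0.00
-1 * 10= -10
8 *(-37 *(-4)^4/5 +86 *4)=-62016/5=-12403.20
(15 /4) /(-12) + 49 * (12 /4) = 2347 /16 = 146.69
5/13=0.38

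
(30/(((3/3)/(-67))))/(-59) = 2010/59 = 34.07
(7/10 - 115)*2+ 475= 1232/5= 246.40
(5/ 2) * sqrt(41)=5 * sqrt(41)/ 2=16.01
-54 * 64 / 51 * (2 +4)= -6912 / 17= -406.59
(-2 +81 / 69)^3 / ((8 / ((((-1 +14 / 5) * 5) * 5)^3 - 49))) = -6417.88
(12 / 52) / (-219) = -1 / 949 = -0.00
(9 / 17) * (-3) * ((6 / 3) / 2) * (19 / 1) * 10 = -5130 / 17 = -301.76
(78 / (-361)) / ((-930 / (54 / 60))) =0.00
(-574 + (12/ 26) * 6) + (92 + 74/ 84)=-478.35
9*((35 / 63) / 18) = 5 / 18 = 0.28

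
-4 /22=-2 /11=-0.18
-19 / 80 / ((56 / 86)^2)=-35131 / 62720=-0.56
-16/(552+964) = -4/379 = -0.01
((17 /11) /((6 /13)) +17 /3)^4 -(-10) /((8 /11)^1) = 125594603245 /18974736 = 6619.04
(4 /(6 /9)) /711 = 0.01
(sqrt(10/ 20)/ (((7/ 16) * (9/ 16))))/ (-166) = -64 * sqrt(2)/ 5229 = -0.02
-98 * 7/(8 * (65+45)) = -343/440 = -0.78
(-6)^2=36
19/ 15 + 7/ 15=26/ 15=1.73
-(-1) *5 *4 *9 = 180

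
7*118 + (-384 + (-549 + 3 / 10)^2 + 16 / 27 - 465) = 812833063 / 2700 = 301049.28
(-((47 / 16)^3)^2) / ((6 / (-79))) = 851558010991 / 100663296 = 8459.47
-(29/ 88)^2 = -841/ 7744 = -0.11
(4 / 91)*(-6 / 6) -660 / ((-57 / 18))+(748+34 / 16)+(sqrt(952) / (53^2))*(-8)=13258001 / 13832 -16*sqrt(238) / 2809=958.41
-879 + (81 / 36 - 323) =-4799 / 4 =-1199.75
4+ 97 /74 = 393 /74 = 5.31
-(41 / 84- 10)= 799 / 84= 9.51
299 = 299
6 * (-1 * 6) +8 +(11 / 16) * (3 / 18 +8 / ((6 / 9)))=-1885 / 96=-19.64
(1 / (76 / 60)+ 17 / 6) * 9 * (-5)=-163.03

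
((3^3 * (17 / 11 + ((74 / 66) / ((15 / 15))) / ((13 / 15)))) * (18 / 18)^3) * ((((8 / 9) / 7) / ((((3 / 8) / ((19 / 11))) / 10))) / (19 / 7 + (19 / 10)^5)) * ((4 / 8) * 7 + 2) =12992000000 / 144751321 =89.75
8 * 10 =80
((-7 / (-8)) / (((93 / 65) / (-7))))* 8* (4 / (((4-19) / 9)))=2548 / 31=82.19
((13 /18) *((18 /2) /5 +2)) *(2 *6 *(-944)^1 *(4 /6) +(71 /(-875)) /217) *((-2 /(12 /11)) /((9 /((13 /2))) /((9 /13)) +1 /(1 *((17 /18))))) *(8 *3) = 5094774860263 /17088750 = 298136.19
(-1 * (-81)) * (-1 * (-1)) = 81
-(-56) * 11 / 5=616 / 5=123.20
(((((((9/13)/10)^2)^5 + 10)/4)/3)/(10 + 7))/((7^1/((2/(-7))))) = -1969407026414783826343/984309631801860000000000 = -0.00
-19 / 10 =-1.90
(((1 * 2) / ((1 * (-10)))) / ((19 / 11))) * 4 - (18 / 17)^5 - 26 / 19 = -426564078 / 134886415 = -3.16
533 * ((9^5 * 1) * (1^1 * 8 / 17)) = 251784936 / 17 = 14810878.59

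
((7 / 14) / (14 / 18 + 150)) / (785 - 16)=9 / 2087066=0.00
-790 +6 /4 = -1577 /2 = -788.50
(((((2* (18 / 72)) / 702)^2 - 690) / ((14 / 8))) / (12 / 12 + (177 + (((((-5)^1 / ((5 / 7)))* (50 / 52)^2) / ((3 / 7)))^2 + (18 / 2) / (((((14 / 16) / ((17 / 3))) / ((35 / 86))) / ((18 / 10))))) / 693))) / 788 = -108725434360543 / 38763098543181231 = -0.00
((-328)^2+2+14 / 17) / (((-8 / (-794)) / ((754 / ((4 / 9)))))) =307958635062 / 17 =18115213827.18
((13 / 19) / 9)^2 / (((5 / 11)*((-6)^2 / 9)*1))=1859 / 584820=0.00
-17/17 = -1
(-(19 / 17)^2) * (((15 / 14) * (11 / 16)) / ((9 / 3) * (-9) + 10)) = 59565 / 1100512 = 0.05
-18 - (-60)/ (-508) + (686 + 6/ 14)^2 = 2932066426/ 6223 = 471166.07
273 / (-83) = -3.29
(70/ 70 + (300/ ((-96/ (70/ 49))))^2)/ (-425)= -16409/ 333200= -0.05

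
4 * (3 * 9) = 108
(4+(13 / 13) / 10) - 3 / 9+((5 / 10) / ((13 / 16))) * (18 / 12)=4.69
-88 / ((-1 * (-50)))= -44 / 25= -1.76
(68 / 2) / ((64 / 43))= 731 / 32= 22.84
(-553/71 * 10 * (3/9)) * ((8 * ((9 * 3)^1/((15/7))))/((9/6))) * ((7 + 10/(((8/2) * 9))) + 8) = -17032400/639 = -26654.77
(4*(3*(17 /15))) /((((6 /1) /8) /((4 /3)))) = 1088 /45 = 24.18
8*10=80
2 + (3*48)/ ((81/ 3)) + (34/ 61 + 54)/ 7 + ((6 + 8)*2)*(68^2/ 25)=166338082/ 32025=5194.01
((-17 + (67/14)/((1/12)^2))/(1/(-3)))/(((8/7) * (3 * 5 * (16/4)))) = -941/32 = -29.41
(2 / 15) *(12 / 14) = 4 / 35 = 0.11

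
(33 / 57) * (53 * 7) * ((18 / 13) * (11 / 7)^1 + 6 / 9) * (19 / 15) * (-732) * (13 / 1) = -110387552 / 15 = -7359170.13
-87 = -87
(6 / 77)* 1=6 / 77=0.08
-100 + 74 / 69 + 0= -6826 / 69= -98.93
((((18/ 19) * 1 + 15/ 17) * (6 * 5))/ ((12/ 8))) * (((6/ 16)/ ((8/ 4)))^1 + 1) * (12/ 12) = 2955/ 68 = 43.46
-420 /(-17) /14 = 1.76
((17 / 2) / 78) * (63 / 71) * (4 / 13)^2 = 1428 / 155987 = 0.01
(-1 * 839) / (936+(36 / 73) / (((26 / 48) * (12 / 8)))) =-796211 / 888840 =-0.90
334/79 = 4.23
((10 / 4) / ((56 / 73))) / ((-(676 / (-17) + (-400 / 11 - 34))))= 68255 / 2306528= 0.03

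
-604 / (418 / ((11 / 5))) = -302 / 95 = -3.18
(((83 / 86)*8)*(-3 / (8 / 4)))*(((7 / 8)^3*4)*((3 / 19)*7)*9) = -16141923 / 52288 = -308.71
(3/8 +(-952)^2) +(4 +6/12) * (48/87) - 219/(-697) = 146553494935/161704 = 906307.17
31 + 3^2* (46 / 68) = 1261 / 34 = 37.09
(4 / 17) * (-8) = -32 / 17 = -1.88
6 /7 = 0.86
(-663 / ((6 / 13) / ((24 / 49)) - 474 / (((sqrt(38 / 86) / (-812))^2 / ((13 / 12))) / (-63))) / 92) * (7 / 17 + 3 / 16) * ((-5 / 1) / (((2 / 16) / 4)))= 15701790 / 1096964797948229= 0.00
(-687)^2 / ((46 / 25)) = 11799225 / 46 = 256504.89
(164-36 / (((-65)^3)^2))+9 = 13047468078089 / 75418890625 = 173.00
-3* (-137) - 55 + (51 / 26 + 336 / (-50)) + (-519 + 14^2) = 18357 / 650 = 28.24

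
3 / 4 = 0.75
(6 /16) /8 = 3 /64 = 0.05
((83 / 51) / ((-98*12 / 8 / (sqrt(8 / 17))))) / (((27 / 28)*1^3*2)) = -332*sqrt(34) / 491589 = -0.00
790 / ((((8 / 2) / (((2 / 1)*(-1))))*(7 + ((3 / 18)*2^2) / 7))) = -8295 / 149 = -55.67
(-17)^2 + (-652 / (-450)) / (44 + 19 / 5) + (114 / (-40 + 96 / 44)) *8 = 74078161 / 279630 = 264.91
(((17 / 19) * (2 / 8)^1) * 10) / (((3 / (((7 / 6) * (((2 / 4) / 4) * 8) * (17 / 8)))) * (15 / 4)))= 2023 / 4104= 0.49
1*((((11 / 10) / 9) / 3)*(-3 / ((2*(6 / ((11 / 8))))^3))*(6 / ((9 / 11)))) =-161051 / 119439360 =-0.00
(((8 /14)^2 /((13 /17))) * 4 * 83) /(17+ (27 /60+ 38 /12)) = 5418240 /787969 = 6.88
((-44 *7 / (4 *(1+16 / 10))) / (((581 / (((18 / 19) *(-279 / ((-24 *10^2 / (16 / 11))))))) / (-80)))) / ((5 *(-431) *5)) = -13392 / 220898275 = -0.00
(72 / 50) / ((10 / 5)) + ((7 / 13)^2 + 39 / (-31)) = -32498 / 130975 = -0.25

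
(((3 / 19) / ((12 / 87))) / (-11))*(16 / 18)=-58 / 627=-0.09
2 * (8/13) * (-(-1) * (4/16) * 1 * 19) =76/13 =5.85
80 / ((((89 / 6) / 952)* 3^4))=152320 / 2403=63.39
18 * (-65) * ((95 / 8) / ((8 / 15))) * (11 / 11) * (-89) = 74192625 / 32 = 2318519.53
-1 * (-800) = 800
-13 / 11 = -1.18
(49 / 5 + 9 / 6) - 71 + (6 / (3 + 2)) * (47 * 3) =219 / 2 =109.50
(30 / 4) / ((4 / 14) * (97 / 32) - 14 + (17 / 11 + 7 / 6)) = -27720 / 38519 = -0.72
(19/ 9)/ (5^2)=19/ 225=0.08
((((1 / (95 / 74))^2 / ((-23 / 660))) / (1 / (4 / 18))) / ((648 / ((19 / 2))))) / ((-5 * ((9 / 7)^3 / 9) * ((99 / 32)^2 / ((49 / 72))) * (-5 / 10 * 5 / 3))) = -11780496896 / 2873966497875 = -0.00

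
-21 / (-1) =21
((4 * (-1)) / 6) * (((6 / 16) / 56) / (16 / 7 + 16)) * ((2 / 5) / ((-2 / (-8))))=-1 / 2560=-0.00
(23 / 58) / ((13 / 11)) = 253 / 754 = 0.34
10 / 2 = 5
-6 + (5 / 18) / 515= -6.00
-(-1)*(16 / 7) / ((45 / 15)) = 16 / 21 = 0.76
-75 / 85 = -15 / 17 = -0.88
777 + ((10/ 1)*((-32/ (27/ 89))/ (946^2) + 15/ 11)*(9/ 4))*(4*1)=603878129/ 671187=899.72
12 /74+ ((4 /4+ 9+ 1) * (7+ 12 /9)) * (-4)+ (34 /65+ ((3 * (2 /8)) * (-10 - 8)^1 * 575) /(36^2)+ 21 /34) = -485849033 /1308320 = -371.35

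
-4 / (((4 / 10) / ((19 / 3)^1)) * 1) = -190 / 3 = -63.33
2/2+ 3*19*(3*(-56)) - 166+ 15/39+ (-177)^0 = -126615/13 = -9739.62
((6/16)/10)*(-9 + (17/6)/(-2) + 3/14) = -857/2240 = -0.38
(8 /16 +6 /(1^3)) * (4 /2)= 13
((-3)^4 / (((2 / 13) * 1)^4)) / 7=2313441 / 112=20655.72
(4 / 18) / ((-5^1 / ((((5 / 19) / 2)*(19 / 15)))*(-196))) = 1 / 26460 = 0.00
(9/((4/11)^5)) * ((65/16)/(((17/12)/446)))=63029724615/34816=1810366.63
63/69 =21/23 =0.91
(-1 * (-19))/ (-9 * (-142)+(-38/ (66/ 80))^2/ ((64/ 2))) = 20691/ 1463942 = 0.01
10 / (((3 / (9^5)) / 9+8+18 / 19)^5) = 4319535169304714662779462212121930 / 24769371476274225394348932148172634049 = 0.00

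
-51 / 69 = -17 / 23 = -0.74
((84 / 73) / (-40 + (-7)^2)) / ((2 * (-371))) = -2 / 11607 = -0.00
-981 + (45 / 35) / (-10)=-68679 / 70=-981.13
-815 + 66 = -749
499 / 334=1.49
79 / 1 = 79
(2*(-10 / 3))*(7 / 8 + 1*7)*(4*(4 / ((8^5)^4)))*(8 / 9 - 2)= 175 / 216172782113783808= 0.00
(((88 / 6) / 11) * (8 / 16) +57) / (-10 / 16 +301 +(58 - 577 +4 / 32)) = -346 / 1311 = -0.26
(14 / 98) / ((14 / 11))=11 / 98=0.11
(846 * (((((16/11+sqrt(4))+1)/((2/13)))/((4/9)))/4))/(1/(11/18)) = 269451/32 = 8420.34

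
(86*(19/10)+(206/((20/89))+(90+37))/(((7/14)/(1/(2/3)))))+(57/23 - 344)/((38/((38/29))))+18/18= 4380487/1334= 3283.72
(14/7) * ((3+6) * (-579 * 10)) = -104220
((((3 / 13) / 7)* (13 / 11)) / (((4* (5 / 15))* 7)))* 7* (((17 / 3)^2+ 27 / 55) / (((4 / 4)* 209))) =8069 / 1770230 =0.00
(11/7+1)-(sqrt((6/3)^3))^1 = 18/7-2*sqrt(2) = -0.26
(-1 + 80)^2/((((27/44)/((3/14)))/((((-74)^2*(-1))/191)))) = -751865752/12033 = -62483.65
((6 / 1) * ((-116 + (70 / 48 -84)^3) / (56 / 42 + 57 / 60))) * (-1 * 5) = 194394068125 / 26304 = 7390285.44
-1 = -1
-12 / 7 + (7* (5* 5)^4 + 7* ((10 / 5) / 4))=38281275 / 14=2734376.79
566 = 566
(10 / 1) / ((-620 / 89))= -89 / 62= -1.44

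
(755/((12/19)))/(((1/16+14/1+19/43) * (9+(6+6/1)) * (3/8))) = 19738720/1886031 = 10.47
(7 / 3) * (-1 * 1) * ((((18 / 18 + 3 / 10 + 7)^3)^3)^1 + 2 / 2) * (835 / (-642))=24281462175194970123 / 42800000000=567323882.60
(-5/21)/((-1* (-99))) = -5/2079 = -0.00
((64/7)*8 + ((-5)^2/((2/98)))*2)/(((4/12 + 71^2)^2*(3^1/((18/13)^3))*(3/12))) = 77253588/219857584219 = 0.00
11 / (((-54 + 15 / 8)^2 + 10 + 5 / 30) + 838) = 2112 / 684515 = 0.00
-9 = -9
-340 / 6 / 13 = -4.36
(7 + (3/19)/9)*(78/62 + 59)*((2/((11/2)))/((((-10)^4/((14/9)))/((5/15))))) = 104608/13119975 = 0.01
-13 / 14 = -0.93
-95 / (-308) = 95 / 308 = 0.31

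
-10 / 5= -2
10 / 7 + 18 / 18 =17 / 7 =2.43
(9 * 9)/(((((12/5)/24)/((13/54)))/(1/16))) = 195/16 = 12.19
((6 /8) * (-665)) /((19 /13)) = -1365 /4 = -341.25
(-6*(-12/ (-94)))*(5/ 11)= -180/ 517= -0.35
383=383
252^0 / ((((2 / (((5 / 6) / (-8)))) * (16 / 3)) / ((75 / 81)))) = -125 / 13824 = -0.01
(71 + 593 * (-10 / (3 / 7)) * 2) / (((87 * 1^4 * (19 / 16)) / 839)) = -1111601168 / 4959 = -224158.33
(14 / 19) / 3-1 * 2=-100 / 57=-1.75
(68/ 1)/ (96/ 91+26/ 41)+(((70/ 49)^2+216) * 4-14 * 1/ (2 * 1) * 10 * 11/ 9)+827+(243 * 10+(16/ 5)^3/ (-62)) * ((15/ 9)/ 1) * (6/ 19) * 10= 14440.56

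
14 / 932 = 7 / 466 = 0.02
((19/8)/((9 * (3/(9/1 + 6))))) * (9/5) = 19/8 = 2.38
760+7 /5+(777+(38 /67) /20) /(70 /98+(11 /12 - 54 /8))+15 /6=88174217 /144050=612.11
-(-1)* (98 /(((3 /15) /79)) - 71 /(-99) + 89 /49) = 187794500 /4851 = 38712.53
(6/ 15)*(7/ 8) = 7/ 20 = 0.35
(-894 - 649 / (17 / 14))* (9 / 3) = -72852 / 17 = -4285.41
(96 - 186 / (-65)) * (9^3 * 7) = 32791878 / 65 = 504490.43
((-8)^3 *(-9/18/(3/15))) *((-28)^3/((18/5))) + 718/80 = -2809852769/360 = -7805146.58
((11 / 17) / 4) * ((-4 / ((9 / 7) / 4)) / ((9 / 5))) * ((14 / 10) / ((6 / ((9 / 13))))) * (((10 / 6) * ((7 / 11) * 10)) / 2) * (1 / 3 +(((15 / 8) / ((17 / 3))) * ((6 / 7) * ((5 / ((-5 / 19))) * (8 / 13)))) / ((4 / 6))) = 52768100 / 11868363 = 4.45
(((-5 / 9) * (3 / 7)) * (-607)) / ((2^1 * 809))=3035 / 33978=0.09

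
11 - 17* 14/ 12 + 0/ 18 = -53/ 6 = -8.83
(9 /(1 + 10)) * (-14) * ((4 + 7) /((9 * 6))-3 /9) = 49 /33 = 1.48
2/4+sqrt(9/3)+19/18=14/9+sqrt(3)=3.29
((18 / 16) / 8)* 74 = 333 / 32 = 10.41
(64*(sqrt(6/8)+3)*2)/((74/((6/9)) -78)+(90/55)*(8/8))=14.29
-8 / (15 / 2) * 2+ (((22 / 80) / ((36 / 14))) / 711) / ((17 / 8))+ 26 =25962953 / 1087830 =23.87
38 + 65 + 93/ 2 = 299/ 2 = 149.50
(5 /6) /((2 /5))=25 /12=2.08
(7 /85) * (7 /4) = 49 /340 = 0.14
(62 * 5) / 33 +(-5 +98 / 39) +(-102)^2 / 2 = 2234621 / 429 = 5208.91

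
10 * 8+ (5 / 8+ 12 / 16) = 651 / 8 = 81.38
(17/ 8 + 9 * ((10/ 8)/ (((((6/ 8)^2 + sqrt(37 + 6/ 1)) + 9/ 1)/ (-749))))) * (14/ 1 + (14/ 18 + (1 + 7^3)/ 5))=-43510.36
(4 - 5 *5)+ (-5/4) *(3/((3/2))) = -47/2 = -23.50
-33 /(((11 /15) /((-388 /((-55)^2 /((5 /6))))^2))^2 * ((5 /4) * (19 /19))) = -5665873984 /884230384125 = -0.01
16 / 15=1.07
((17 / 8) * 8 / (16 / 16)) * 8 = 136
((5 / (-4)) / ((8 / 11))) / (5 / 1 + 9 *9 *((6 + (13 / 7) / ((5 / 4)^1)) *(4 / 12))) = -175 / 21088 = -0.01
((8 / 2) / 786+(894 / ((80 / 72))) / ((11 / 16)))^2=639924751066756 / 467208225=1369677.84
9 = 9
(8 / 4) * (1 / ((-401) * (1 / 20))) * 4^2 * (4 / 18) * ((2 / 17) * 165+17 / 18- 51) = 6001280 / 552177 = 10.87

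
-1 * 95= -95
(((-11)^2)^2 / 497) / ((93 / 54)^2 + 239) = 431244 / 3542119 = 0.12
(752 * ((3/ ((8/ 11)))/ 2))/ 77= 141/ 7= 20.14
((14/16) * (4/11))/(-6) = -7/132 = -0.05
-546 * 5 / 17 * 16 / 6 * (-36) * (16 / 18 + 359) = 94319680 / 17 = 5548216.47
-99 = -99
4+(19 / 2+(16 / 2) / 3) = 97 / 6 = 16.17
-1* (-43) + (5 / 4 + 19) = 253 / 4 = 63.25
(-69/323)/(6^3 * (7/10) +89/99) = -0.00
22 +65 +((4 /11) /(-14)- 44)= 3309 /77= 42.97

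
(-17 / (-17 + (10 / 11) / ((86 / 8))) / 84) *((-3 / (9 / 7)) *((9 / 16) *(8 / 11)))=-731 / 64008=-0.01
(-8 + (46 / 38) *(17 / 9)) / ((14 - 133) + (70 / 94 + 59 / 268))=12306292 / 254237841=0.05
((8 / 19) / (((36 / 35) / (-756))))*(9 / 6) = -8820 / 19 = -464.21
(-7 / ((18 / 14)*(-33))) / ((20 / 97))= 4753 / 5940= 0.80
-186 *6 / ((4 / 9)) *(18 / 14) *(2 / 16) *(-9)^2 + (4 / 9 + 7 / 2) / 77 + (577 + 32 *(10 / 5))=-177667393 / 5544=-32046.79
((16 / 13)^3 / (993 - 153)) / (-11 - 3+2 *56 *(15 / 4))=256 / 46829055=0.00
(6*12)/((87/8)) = 192/29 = 6.62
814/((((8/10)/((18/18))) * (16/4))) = 2035/8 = 254.38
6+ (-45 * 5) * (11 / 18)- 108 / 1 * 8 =-1991 / 2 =-995.50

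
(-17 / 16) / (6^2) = -17 / 576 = -0.03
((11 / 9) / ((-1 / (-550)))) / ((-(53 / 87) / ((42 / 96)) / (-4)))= 614075 / 318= 1931.05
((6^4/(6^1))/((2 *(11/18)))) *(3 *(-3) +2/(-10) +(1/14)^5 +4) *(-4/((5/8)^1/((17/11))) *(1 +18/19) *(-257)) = -4394337411844008/965982325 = -4549086.77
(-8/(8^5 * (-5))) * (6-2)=1/5120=0.00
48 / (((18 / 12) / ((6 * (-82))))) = -15744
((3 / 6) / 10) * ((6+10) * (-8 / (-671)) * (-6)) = -0.06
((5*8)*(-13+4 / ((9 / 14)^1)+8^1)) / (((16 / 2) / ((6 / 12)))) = 55 / 18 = 3.06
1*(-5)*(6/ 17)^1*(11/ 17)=-330/ 289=-1.14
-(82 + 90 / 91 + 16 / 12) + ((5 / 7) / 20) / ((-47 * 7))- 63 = -52928243 / 359268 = -147.32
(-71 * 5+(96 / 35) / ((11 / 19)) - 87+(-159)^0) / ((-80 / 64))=671844 / 1925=349.01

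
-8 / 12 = -2 / 3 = -0.67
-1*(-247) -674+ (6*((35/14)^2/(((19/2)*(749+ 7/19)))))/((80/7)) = -4632091/10848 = -427.00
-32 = -32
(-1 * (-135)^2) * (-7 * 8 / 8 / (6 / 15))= 637875 / 2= 318937.50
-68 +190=122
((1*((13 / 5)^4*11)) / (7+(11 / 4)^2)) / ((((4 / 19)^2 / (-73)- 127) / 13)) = -1722104459504 / 487384594375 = -3.53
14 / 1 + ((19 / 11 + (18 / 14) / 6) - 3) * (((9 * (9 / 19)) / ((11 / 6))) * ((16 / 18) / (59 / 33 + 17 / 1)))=3148304 / 226765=13.88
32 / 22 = 16 / 11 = 1.45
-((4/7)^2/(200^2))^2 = -1/15006250000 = -0.00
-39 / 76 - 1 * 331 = -25195 / 76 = -331.51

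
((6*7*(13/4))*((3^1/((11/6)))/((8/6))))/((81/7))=637/44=14.48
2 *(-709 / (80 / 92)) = -16307 / 10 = -1630.70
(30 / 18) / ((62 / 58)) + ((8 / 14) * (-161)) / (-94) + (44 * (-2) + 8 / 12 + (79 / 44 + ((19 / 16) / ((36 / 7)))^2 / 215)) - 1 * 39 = -139474453092317 / 1143235399680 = -122.00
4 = 4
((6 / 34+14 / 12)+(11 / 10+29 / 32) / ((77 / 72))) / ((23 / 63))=758487 / 86020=8.82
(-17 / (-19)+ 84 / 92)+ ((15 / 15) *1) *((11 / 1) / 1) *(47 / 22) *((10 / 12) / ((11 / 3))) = 7.15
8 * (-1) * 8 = -64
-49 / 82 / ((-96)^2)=-0.00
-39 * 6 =-234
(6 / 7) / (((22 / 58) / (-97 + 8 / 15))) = -83926 / 385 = -217.99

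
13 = 13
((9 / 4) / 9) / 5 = 1 / 20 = 0.05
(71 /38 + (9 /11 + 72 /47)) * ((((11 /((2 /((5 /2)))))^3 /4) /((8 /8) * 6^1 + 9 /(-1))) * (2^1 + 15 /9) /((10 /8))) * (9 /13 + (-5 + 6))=-30335053925 /6686784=-4536.57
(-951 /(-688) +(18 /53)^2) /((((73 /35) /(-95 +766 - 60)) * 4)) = 61893985335 /564316864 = 109.68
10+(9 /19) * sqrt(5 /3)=3 * sqrt(15) /19+10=10.61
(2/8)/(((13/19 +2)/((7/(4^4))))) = 133/52224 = 0.00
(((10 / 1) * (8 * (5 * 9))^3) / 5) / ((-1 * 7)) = -93312000 / 7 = -13330285.71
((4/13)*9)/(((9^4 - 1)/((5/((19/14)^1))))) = 63/40508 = 0.00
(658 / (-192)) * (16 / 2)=-329 / 12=-27.42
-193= -193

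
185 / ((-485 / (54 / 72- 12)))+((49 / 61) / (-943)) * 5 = 95680735 / 22318924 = 4.29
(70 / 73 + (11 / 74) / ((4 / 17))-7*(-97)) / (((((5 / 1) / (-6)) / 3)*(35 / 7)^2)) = -98.01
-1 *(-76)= 76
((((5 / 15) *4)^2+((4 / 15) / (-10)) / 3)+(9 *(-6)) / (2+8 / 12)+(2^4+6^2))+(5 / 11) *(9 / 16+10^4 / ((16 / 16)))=181337473 / 39600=4579.23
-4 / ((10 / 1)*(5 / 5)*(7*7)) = -2 / 245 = -0.01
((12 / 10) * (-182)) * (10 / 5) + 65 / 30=-13039 / 30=-434.63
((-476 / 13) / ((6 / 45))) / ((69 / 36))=-42840 / 299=-143.28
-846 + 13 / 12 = -10139 / 12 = -844.92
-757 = -757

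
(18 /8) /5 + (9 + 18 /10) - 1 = 41 /4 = 10.25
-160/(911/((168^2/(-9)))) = 501760/911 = 550.78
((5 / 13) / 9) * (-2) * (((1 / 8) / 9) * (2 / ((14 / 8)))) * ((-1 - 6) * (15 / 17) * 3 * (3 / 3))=50 / 1989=0.03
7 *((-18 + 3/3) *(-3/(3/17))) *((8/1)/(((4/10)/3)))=121380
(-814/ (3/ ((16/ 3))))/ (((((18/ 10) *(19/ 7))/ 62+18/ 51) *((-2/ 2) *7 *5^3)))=13727296/ 3583575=3.83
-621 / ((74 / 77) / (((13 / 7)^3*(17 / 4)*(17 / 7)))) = -4337227323 / 101528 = -42719.52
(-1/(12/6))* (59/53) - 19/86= -1772/2279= -0.78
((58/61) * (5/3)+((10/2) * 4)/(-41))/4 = 4115/15006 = 0.27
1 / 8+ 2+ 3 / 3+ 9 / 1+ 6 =145 / 8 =18.12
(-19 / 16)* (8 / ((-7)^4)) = -19 / 4802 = -0.00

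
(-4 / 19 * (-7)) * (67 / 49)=2.02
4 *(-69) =-276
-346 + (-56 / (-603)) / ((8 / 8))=-208582 / 603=-345.91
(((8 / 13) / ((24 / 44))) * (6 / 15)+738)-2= 143608 / 195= 736.45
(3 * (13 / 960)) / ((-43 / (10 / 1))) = -13 / 1376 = -0.01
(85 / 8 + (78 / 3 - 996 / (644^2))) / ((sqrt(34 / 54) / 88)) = 250613715 * sqrt(51) / 440657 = 4061.53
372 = 372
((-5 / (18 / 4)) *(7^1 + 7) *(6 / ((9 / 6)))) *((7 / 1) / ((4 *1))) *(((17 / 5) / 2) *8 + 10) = -23128 / 9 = -2569.78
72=72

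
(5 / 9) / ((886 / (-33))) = -55 / 2658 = -0.02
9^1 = 9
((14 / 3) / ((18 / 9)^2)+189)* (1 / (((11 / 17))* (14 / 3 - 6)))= -19397 / 88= -220.42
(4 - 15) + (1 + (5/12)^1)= -9.58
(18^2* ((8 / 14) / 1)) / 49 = 1296 / 343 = 3.78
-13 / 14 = -0.93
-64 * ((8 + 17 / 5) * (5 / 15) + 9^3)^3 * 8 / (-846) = 12592337649664 / 52875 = 238152957.91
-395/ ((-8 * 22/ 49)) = 19355/ 176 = 109.97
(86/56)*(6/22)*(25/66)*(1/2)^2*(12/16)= 3225/108416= 0.03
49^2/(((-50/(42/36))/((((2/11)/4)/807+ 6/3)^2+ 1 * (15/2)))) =-60924080037457/94561354800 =-644.28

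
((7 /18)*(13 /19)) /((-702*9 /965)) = -6755 /166212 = -0.04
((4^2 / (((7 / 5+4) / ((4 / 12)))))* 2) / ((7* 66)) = 80 / 18711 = 0.00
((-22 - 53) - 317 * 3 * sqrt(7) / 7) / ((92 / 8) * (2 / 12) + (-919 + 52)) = 900 / 10381 + 11412 * sqrt(7) / 72667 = 0.50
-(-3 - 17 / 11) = 50 / 11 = 4.55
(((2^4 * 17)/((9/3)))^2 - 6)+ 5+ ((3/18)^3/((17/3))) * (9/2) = 20121209/2448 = 8219.45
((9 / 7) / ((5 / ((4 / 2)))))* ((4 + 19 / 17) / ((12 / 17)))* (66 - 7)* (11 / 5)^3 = 20496069 / 8750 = 2342.41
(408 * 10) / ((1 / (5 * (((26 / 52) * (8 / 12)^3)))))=27200 / 9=3022.22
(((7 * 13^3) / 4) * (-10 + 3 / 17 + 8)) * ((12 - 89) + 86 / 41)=525142.10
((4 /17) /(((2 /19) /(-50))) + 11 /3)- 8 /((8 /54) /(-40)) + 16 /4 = 104851 /51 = 2055.90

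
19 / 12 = 1.58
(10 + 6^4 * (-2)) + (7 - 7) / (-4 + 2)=-2582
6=6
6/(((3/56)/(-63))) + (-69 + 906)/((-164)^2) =-189777339/26896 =-7055.97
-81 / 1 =-81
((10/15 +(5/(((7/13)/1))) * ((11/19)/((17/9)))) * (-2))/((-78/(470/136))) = 5599345/17988516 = 0.31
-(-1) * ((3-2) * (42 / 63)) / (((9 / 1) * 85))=2 / 2295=0.00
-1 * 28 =-28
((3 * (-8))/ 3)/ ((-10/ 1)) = 4/ 5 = 0.80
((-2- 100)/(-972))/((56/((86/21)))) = 731/95256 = 0.01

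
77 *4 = 308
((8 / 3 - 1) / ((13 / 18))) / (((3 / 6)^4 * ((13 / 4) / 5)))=9600 / 169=56.80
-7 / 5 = -1.40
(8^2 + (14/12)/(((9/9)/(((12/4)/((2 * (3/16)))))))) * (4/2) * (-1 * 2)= -880/3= -293.33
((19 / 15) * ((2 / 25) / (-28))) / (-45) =19 / 236250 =0.00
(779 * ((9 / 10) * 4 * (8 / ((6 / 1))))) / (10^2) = 37.39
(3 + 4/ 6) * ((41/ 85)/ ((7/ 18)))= 2706/ 595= 4.55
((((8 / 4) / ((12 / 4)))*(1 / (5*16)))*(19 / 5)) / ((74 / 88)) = 209 / 5550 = 0.04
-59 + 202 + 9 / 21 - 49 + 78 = 1207 / 7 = 172.43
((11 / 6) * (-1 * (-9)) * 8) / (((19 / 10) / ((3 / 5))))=792 / 19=41.68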